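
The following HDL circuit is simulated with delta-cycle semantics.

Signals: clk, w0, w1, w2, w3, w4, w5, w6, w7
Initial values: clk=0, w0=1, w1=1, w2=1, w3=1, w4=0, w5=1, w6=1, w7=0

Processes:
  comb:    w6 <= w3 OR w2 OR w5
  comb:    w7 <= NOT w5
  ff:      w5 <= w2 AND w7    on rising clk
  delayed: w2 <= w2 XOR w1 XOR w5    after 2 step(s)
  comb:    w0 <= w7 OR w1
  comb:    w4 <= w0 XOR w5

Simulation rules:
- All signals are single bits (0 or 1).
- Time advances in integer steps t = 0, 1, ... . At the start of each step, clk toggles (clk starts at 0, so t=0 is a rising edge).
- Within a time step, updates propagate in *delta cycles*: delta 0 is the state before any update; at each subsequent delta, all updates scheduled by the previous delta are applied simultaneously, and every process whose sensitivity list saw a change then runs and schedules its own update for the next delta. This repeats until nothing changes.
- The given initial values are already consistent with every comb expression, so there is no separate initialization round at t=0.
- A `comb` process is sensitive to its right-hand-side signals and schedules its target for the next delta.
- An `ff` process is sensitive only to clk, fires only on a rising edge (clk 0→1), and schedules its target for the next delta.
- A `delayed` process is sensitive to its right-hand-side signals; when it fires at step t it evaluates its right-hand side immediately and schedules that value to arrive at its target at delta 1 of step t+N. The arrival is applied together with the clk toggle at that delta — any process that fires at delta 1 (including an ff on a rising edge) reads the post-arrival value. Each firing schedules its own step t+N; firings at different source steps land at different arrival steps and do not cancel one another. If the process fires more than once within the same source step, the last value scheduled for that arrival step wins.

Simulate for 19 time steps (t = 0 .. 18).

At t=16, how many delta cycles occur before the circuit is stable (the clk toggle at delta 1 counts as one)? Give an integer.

3

t=0 Δ0: clk=0 w4=0 w0=1 w7=0 w5=1 w2=1 w1=1 w3=1 w6=1
  Δ1: clk:0→1
  Δ2: w5:1→0
  Δ3: w4:0→1, w7:0→1
  (3Δ to stable)
t=1 Δ0: clk=1 w4=1 w0=1 w7=1 w5=0 w2=1 w1=1 w3=1 w6=1
  Δ1: clk:1→0
  (1Δ to stable)
t=2 Δ0: clk=0 w4=1 w0=1 w7=1 w5=0 w2=1 w1=1 w3=1 w6=1
  Δ1: clk:0→1, w2:1→0
  (1Δ to stable)
t=3 Δ0: clk=1 w4=1 w0=1 w7=1 w5=0 w2=0 w1=1 w3=1 w6=1
  Δ1: clk:1→0
  (1Δ to stable)
t=4 Δ0: clk=0 w4=1 w0=1 w7=1 w5=0 w2=0 w1=1 w3=1 w6=1
  Δ1: clk:0→1, w2:0→1
  Δ2: w5:0→1
  Δ3: w4:1→0, w7:1→0
  (3Δ to stable)
t=5 Δ0: clk=1 w4=0 w0=1 w7=0 w5=1 w2=1 w1=1 w3=1 w6=1
  Δ1: clk:1→0
  (1Δ to stable)
t=6 Δ0: clk=0 w4=0 w0=1 w7=0 w5=1 w2=1 w1=1 w3=1 w6=1
  Δ1: clk:0→1
  Δ2: w5:1→0
  Δ3: w4:0→1, w7:0→1
  (3Δ to stable)
t=7 Δ0: clk=1 w4=1 w0=1 w7=1 w5=0 w2=1 w1=1 w3=1 w6=1
  Δ1: clk:1→0
  (1Δ to stable)
t=8 Δ0: clk=0 w4=1 w0=1 w7=1 w5=0 w2=1 w1=1 w3=1 w6=1
  Δ1: clk:0→1, w2:1→0
  (1Δ to stable)
t=9 Δ0: clk=1 w4=1 w0=1 w7=1 w5=0 w2=0 w1=1 w3=1 w6=1
  Δ1: clk:1→0
  (1Δ to stable)
t=10 Δ0: clk=0 w4=1 w0=1 w7=1 w5=0 w2=0 w1=1 w3=1 w6=1
  Δ1: clk:0→1, w2:0→1
  Δ2: w5:0→1
  Δ3: w4:1→0, w7:1→0
  (3Δ to stable)
t=11 Δ0: clk=1 w4=0 w0=1 w7=0 w5=1 w2=1 w1=1 w3=1 w6=1
  Δ1: clk:1→0
  (1Δ to stable)
t=12 Δ0: clk=0 w4=0 w0=1 w7=0 w5=1 w2=1 w1=1 w3=1 w6=1
  Δ1: clk:0→1
  Δ2: w5:1→0
  Δ3: w4:0→1, w7:0→1
  (3Δ to stable)
t=13 Δ0: clk=1 w4=1 w0=1 w7=1 w5=0 w2=1 w1=1 w3=1 w6=1
  Δ1: clk:1→0
  (1Δ to stable)
t=14 Δ0: clk=0 w4=1 w0=1 w7=1 w5=0 w2=1 w1=1 w3=1 w6=1
  Δ1: clk:0→1, w2:1→0
  (1Δ to stable)
t=15 Δ0: clk=1 w4=1 w0=1 w7=1 w5=0 w2=0 w1=1 w3=1 w6=1
  Δ1: clk:1→0
  (1Δ to stable)
t=16 Δ0: clk=0 w4=1 w0=1 w7=1 w5=0 w2=0 w1=1 w3=1 w6=1
  Δ1: clk:0→1, w2:0→1
  Δ2: w5:0→1
  Δ3: w4:1→0, w7:1→0
  (3Δ to stable)
t=17 Δ0: clk=1 w4=0 w0=1 w7=0 w5=1 w2=1 w1=1 w3=1 w6=1
  Δ1: clk:1→0
  (1Δ to stable)
t=18 Δ0: clk=0 w4=0 w0=1 w7=0 w5=1 w2=1 w1=1 w3=1 w6=1
  Δ1: clk:0→1
  Δ2: w5:1→0
  Δ3: w4:0→1, w7:0→1
  (3Δ to stable)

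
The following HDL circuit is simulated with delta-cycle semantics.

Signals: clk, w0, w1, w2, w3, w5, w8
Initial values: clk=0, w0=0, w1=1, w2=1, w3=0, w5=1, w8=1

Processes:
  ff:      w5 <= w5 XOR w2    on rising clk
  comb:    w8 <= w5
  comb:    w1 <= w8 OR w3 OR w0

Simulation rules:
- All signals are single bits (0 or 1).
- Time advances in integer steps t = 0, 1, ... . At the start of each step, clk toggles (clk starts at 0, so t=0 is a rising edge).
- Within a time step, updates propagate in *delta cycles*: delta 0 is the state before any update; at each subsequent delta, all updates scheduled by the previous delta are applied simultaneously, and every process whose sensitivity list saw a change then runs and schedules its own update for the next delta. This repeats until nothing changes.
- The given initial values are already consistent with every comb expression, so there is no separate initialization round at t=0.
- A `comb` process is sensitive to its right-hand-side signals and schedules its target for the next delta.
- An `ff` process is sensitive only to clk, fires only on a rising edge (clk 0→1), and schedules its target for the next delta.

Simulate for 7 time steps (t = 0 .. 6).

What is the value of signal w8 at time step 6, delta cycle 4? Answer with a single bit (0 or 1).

1

[bits: w3,w0,w8,w5,w2,w1,clk]
t=0: Δ0=0011110 Δ1=0011111 Δ2=0010111 Δ3=0000111 Δ4=0000101 | 4Δ
t=1: Δ0=0000101 Δ1=0000100 | 1Δ
t=2: Δ0=0000100 Δ1=0000101 Δ2=0001101 Δ3=0011101 Δ4=0011111 | 4Δ
t=3: Δ0=0011111 Δ1=0011110 | 1Δ
t=4: Δ0=0011110 Δ1=0011111 Δ2=0010111 Δ3=0000111 Δ4=0000101 | 4Δ
t=5: Δ0=0000101 Δ1=0000100 | 1Δ
t=6: Δ0=0000100 Δ1=0000101 Δ2=0001101 Δ3=0011101 Δ4=0011111 | 4Δ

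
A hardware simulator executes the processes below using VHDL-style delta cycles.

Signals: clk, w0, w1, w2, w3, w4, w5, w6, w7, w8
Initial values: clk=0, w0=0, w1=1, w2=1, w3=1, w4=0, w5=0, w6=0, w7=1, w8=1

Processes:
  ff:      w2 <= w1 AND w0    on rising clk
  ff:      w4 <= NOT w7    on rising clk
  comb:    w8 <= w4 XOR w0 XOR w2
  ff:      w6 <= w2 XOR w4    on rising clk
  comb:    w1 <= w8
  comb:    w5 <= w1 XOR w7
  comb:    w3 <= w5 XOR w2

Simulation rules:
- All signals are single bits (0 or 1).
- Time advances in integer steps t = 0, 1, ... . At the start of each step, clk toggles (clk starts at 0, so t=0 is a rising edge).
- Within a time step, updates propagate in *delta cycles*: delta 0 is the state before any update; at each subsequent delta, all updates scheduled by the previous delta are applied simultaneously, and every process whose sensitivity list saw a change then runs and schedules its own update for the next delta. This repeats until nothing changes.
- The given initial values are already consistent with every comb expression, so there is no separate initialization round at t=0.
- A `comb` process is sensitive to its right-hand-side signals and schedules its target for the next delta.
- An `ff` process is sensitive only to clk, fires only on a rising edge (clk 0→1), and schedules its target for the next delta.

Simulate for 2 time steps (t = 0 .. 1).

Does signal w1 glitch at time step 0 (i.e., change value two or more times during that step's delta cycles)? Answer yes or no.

[bits: w3,w5,w2,w7,w0,clk,w4,w8,w6,w1]
t=0: Δ0=1011000101 Δ1=1011010101 Δ2=1001010111 Δ3=0001010011 Δ4=0001010010 Δ5=0101010010 Δ6=1101010010 | 6Δ
t=1: Δ0=1101010010 Δ1=1101000010 | 1Δ

no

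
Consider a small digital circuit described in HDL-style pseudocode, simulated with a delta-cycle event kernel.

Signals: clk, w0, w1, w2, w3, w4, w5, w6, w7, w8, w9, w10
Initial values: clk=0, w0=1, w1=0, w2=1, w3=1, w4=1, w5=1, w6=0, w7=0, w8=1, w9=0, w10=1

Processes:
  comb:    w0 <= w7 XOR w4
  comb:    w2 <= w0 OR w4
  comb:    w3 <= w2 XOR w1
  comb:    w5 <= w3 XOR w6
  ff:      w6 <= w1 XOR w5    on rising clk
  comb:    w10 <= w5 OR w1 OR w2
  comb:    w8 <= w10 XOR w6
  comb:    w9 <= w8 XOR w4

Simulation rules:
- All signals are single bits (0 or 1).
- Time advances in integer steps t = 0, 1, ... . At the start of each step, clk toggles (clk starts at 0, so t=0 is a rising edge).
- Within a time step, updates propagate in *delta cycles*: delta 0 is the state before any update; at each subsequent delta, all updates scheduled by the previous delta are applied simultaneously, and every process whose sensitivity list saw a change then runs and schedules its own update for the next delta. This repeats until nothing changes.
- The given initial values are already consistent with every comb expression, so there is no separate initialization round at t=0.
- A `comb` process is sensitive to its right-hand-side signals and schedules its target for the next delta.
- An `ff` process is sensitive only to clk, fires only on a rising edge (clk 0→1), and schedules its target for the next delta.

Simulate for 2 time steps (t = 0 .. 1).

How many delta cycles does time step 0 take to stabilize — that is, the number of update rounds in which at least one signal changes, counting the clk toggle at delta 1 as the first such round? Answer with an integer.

4

t0.Δ0 w8=1 w2=1 w5=1 w6=0 w0=1 w10=1 clk=0 w7=0 w3=1 w1=0 w4=1 w9=0
t0.Δ1 w8=1 w2=1 w5=1 w6=0 w0=1 w10=1 clk=1 w7=0 w3=1 w1=0 w4=1 w9=0
t0.Δ2 w8=1 w2=1 w5=1 w6=1 w0=1 w10=1 clk=1 w7=0 w3=1 w1=0 w4=1 w9=0
t0.Δ3 w8=0 w2=1 w5=0 w6=1 w0=1 w10=1 clk=1 w7=0 w3=1 w1=0 w4=1 w9=0
t0.Δ4 w8=0 w2=1 w5=0 w6=1 w0=1 w10=1 clk=1 w7=0 w3=1 w1=0 w4=1 w9=1
t1.Δ0 w8=0 w2=1 w5=0 w6=1 w0=1 w10=1 clk=1 w7=0 w3=1 w1=0 w4=1 w9=1
t1.Δ1 w8=0 w2=1 w5=0 w6=1 w0=1 w10=1 clk=0 w7=0 w3=1 w1=0 w4=1 w9=1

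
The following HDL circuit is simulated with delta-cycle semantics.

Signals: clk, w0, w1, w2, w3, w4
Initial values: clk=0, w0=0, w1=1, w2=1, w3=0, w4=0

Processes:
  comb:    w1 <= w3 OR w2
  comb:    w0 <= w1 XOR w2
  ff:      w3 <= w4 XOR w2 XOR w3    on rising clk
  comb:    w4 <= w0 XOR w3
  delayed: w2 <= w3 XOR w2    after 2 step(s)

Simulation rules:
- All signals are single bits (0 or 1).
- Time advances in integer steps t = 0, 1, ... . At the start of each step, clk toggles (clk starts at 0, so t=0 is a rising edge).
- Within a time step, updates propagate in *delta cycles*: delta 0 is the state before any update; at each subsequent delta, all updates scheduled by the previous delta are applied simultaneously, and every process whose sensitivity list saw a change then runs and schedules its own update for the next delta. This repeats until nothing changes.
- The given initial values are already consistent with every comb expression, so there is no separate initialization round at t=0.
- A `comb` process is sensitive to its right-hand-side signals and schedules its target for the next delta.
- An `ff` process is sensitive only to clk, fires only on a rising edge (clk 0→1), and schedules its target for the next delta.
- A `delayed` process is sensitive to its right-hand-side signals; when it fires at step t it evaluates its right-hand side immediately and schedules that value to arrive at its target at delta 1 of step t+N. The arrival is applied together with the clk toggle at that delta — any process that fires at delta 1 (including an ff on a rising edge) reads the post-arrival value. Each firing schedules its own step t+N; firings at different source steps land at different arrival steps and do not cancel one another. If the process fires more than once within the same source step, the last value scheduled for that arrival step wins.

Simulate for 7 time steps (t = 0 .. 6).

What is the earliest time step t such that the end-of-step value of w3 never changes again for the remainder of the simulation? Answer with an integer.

2

t0.Δ0 w2=1 w3=0 w4=0 w1=1 clk=0 w0=0
t0.Δ1 w2=1 w3=0 w4=0 w1=1 clk=1 w0=0
t0.Δ2 w2=1 w3=1 w4=0 w1=1 clk=1 w0=0
t0.Δ3 w2=1 w3=1 w4=1 w1=1 clk=1 w0=0
t1.Δ0 w2=1 w3=1 w4=1 w1=1 clk=1 w0=0
t1.Δ1 w2=1 w3=1 w4=1 w1=1 clk=0 w0=0
t2.Δ0 w2=1 w3=1 w4=1 w1=1 clk=0 w0=0
t2.Δ1 w2=0 w3=1 w4=1 w1=1 clk=1 w0=0
t2.Δ2 w2=0 w3=0 w4=1 w1=1 clk=1 w0=1
t2.Δ3 w2=0 w3=0 w4=1 w1=0 clk=1 w0=1
t2.Δ4 w2=0 w3=0 w4=1 w1=0 clk=1 w0=0
t2.Δ5 w2=0 w3=0 w4=0 w1=0 clk=1 w0=0
t3.Δ0 w2=0 w3=0 w4=0 w1=0 clk=1 w0=0
t3.Δ1 w2=0 w3=0 w4=0 w1=0 clk=0 w0=0
t4.Δ0 w2=0 w3=0 w4=0 w1=0 clk=0 w0=0
t4.Δ1 w2=0 w3=0 w4=0 w1=0 clk=1 w0=0
t5.Δ0 w2=0 w3=0 w4=0 w1=0 clk=1 w0=0
t5.Δ1 w2=0 w3=0 w4=0 w1=0 clk=0 w0=0
t6.Δ0 w2=0 w3=0 w4=0 w1=0 clk=0 w0=0
t6.Δ1 w2=0 w3=0 w4=0 w1=0 clk=1 w0=0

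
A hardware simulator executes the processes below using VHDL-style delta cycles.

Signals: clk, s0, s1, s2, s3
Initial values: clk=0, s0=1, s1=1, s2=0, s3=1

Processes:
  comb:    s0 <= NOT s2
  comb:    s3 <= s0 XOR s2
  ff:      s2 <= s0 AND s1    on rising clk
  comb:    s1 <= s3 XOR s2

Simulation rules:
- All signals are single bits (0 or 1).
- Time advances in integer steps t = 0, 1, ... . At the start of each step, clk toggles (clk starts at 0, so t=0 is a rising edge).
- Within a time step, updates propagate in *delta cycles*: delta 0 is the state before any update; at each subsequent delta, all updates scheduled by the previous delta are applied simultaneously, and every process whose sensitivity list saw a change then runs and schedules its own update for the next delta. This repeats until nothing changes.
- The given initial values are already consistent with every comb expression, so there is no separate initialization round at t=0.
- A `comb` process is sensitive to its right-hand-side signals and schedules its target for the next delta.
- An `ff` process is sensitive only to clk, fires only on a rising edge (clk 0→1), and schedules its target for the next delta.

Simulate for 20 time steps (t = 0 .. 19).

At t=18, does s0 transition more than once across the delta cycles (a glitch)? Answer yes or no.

[bits: s3,clk,s0,s1,s2]
t=0: Δ0=10110 Δ1=11110 Δ2=11111 Δ3=01001 Δ4=11011 Δ5=11001 | 5Δ
t=1: Δ0=11001 Δ1=10001 | 1Δ
t=2: Δ0=10001 Δ1=11001 Δ2=11000 Δ3=01110 Δ4=11100 Δ5=11110 | 5Δ
t=3: Δ0=11110 Δ1=10110 | 1Δ
t=4: Δ0=10110 Δ1=11110 Δ2=11111 Δ3=01001 Δ4=11011 Δ5=11001 | 5Δ
t=5: Δ0=11001 Δ1=10001 | 1Δ
t=6: Δ0=10001 Δ1=11001 Δ2=11000 Δ3=01110 Δ4=11100 Δ5=11110 | 5Δ
t=7: Δ0=11110 Δ1=10110 | 1Δ
t=8: Δ0=10110 Δ1=11110 Δ2=11111 Δ3=01001 Δ4=11011 Δ5=11001 | 5Δ
t=9: Δ0=11001 Δ1=10001 | 1Δ
t=10: Δ0=10001 Δ1=11001 Δ2=11000 Δ3=01110 Δ4=11100 Δ5=11110 | 5Δ
t=11: Δ0=11110 Δ1=10110 | 1Δ
t=12: Δ0=10110 Δ1=11110 Δ2=11111 Δ3=01001 Δ4=11011 Δ5=11001 | 5Δ
t=13: Δ0=11001 Δ1=10001 | 1Δ
t=14: Δ0=10001 Δ1=11001 Δ2=11000 Δ3=01110 Δ4=11100 Δ5=11110 | 5Δ
t=15: Δ0=11110 Δ1=10110 | 1Δ
t=16: Δ0=10110 Δ1=11110 Δ2=11111 Δ3=01001 Δ4=11011 Δ5=11001 | 5Δ
t=17: Δ0=11001 Δ1=10001 | 1Δ
t=18: Δ0=10001 Δ1=11001 Δ2=11000 Δ3=01110 Δ4=11100 Δ5=11110 | 5Δ
t=19: Δ0=11110 Δ1=10110 | 1Δ

no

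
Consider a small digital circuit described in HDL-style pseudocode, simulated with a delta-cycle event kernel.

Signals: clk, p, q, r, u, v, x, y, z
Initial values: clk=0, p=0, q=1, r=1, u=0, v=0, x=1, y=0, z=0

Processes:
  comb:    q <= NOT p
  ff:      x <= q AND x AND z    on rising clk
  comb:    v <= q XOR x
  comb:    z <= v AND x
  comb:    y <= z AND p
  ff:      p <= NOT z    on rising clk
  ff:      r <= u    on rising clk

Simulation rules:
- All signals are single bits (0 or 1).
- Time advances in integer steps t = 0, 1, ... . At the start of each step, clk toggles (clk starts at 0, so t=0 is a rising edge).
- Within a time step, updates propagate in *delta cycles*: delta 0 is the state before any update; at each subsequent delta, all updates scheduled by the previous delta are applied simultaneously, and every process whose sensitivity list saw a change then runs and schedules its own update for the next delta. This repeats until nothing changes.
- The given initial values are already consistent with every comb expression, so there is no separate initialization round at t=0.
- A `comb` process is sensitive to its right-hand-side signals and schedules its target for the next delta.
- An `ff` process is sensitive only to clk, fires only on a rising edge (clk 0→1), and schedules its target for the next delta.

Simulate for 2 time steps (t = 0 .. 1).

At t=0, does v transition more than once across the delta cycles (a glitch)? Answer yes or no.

t0.Δ0 x=1 clk=0 u=0 p=0 q=1 z=0 r=1 y=0 v=0
t0.Δ1 x=1 clk=1 u=0 p=0 q=1 z=0 r=1 y=0 v=0
t0.Δ2 x=0 clk=1 u=0 p=1 q=1 z=0 r=0 y=0 v=0
t0.Δ3 x=0 clk=1 u=0 p=1 q=0 z=0 r=0 y=0 v=1
t0.Δ4 x=0 clk=1 u=0 p=1 q=0 z=0 r=0 y=0 v=0
t1.Δ0 x=0 clk=1 u=0 p=1 q=0 z=0 r=0 y=0 v=0
t1.Δ1 x=0 clk=0 u=0 p=1 q=0 z=0 r=0 y=0 v=0

yes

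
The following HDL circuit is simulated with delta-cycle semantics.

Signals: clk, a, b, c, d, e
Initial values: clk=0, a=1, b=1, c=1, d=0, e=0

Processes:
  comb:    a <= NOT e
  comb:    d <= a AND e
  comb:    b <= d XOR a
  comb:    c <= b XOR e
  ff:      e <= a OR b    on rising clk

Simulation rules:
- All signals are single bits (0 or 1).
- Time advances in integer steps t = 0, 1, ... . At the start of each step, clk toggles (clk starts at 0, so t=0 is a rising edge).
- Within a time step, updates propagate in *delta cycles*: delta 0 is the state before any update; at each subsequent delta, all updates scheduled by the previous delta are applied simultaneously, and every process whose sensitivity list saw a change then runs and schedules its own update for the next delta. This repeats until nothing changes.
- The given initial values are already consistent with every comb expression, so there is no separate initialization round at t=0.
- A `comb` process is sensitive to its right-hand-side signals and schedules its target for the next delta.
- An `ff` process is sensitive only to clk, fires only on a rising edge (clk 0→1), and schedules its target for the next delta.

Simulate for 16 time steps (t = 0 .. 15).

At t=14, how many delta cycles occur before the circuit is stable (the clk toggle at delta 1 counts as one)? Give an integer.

5

t0.Δ0 a=1 e=0 c=1 clk=0 d=0 b=1
t0.Δ1 a=1 e=0 c=1 clk=1 d=0 b=1
t0.Δ2 a=1 e=1 c=1 clk=1 d=0 b=1
t0.Δ3 a=0 e=1 c=0 clk=1 d=1 b=1
t0.Δ4 a=0 e=1 c=0 clk=1 d=0 b=1
t0.Δ5 a=0 e=1 c=0 clk=1 d=0 b=0
t0.Δ6 a=0 e=1 c=1 clk=1 d=0 b=0
t1.Δ0 a=0 e=1 c=1 clk=1 d=0 b=0
t1.Δ1 a=0 e=1 c=1 clk=0 d=0 b=0
t2.Δ0 a=0 e=1 c=1 clk=0 d=0 b=0
t2.Δ1 a=0 e=1 c=1 clk=1 d=0 b=0
t2.Δ2 a=0 e=0 c=1 clk=1 d=0 b=0
t2.Δ3 a=1 e=0 c=0 clk=1 d=0 b=0
t2.Δ4 a=1 e=0 c=0 clk=1 d=0 b=1
t2.Δ5 a=1 e=0 c=1 clk=1 d=0 b=1
t3.Δ0 a=1 e=0 c=1 clk=1 d=0 b=1
t3.Δ1 a=1 e=0 c=1 clk=0 d=0 b=1
t4.Δ0 a=1 e=0 c=1 clk=0 d=0 b=1
t4.Δ1 a=1 e=0 c=1 clk=1 d=0 b=1
t4.Δ2 a=1 e=1 c=1 clk=1 d=0 b=1
t4.Δ3 a=0 e=1 c=0 clk=1 d=1 b=1
t4.Δ4 a=0 e=1 c=0 clk=1 d=0 b=1
t4.Δ5 a=0 e=1 c=0 clk=1 d=0 b=0
t4.Δ6 a=0 e=1 c=1 clk=1 d=0 b=0
t5.Δ0 a=0 e=1 c=1 clk=1 d=0 b=0
t5.Δ1 a=0 e=1 c=1 clk=0 d=0 b=0
t6.Δ0 a=0 e=1 c=1 clk=0 d=0 b=0
t6.Δ1 a=0 e=1 c=1 clk=1 d=0 b=0
t6.Δ2 a=0 e=0 c=1 clk=1 d=0 b=0
t6.Δ3 a=1 e=0 c=0 clk=1 d=0 b=0
t6.Δ4 a=1 e=0 c=0 clk=1 d=0 b=1
t6.Δ5 a=1 e=0 c=1 clk=1 d=0 b=1
t7.Δ0 a=1 e=0 c=1 clk=1 d=0 b=1
t7.Δ1 a=1 e=0 c=1 clk=0 d=0 b=1
t8.Δ0 a=1 e=0 c=1 clk=0 d=0 b=1
t8.Δ1 a=1 e=0 c=1 clk=1 d=0 b=1
t8.Δ2 a=1 e=1 c=1 clk=1 d=0 b=1
t8.Δ3 a=0 e=1 c=0 clk=1 d=1 b=1
t8.Δ4 a=0 e=1 c=0 clk=1 d=0 b=1
t8.Δ5 a=0 e=1 c=0 clk=1 d=0 b=0
t8.Δ6 a=0 e=1 c=1 clk=1 d=0 b=0
t9.Δ0 a=0 e=1 c=1 clk=1 d=0 b=0
t9.Δ1 a=0 e=1 c=1 clk=0 d=0 b=0
t10.Δ0 a=0 e=1 c=1 clk=0 d=0 b=0
t10.Δ1 a=0 e=1 c=1 clk=1 d=0 b=0
t10.Δ2 a=0 e=0 c=1 clk=1 d=0 b=0
t10.Δ3 a=1 e=0 c=0 clk=1 d=0 b=0
t10.Δ4 a=1 e=0 c=0 clk=1 d=0 b=1
t10.Δ5 a=1 e=0 c=1 clk=1 d=0 b=1
t11.Δ0 a=1 e=0 c=1 clk=1 d=0 b=1
t11.Δ1 a=1 e=0 c=1 clk=0 d=0 b=1
t12.Δ0 a=1 e=0 c=1 clk=0 d=0 b=1
t12.Δ1 a=1 e=0 c=1 clk=1 d=0 b=1
t12.Δ2 a=1 e=1 c=1 clk=1 d=0 b=1
t12.Δ3 a=0 e=1 c=0 clk=1 d=1 b=1
t12.Δ4 a=0 e=1 c=0 clk=1 d=0 b=1
t12.Δ5 a=0 e=1 c=0 clk=1 d=0 b=0
t12.Δ6 a=0 e=1 c=1 clk=1 d=0 b=0
t13.Δ0 a=0 e=1 c=1 clk=1 d=0 b=0
t13.Δ1 a=0 e=1 c=1 clk=0 d=0 b=0
t14.Δ0 a=0 e=1 c=1 clk=0 d=0 b=0
t14.Δ1 a=0 e=1 c=1 clk=1 d=0 b=0
t14.Δ2 a=0 e=0 c=1 clk=1 d=0 b=0
t14.Δ3 a=1 e=0 c=0 clk=1 d=0 b=0
t14.Δ4 a=1 e=0 c=0 clk=1 d=0 b=1
t14.Δ5 a=1 e=0 c=1 clk=1 d=0 b=1
t15.Δ0 a=1 e=0 c=1 clk=1 d=0 b=1
t15.Δ1 a=1 e=0 c=1 clk=0 d=0 b=1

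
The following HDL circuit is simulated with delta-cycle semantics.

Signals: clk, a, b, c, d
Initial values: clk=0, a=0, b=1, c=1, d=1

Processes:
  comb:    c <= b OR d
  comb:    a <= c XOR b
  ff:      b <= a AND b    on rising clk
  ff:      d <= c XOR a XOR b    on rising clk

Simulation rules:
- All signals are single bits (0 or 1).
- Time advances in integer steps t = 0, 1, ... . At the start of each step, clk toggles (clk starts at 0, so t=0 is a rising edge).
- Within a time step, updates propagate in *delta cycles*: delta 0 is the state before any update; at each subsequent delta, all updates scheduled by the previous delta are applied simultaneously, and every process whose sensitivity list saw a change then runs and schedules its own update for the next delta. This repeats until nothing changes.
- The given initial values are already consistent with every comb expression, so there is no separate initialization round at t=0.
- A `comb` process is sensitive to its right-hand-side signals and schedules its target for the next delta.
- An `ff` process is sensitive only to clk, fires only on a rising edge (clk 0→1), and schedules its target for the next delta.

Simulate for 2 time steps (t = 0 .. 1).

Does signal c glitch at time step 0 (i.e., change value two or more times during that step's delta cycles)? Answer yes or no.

t=0 Δ0: a=0 clk=0 d=1 c=1 b=1
  Δ1: clk:0→1
  Δ2: d:1→0, b:1→0
  Δ3: a:0→1, c:1→0
  Δ4: a:1→0
  (4Δ to stable)
t=1 Δ0: a=0 clk=1 d=0 c=0 b=0
  Δ1: clk:1→0
  (1Δ to stable)

no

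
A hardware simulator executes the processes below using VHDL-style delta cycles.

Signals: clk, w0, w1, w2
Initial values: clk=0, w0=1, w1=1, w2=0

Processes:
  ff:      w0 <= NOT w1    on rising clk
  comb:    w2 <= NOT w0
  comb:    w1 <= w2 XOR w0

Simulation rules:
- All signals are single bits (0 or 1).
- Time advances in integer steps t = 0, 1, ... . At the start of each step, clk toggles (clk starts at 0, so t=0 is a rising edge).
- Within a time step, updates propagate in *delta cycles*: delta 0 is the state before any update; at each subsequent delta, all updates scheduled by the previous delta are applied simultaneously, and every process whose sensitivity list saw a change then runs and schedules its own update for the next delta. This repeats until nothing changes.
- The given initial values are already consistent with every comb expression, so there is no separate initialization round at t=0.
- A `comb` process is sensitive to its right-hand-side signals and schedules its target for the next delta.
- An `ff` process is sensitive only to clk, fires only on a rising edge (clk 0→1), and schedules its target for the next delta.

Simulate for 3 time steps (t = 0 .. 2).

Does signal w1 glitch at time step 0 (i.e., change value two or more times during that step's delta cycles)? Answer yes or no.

t=0 Δ0: clk=0 w2=0 w0=1 w1=1
  Δ1: clk:0→1
  Δ2: w0:1→0
  Δ3: w2:0→1, w1:1→0
  Δ4: w1:0→1
  (4Δ to stable)
t=1 Δ0: clk=1 w2=1 w0=0 w1=1
  Δ1: clk:1→0
  (1Δ to stable)
t=2 Δ0: clk=0 w2=1 w0=0 w1=1
  Δ1: clk:0→1
  (1Δ to stable)

yes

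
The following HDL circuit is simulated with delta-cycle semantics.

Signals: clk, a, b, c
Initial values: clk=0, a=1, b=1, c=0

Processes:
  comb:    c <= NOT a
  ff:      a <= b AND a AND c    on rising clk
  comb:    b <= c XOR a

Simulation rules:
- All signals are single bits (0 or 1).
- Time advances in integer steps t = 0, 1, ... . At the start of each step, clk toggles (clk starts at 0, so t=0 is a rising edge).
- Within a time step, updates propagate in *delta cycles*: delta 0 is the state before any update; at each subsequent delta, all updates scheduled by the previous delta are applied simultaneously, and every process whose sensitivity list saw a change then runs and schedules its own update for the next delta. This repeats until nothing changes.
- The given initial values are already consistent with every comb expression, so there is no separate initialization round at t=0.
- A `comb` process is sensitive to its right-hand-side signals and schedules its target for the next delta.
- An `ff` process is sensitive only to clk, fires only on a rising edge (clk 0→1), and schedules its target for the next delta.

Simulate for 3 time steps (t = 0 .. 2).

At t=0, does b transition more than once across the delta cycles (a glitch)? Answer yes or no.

[bits: c,clk,b,a]
t=0: Δ0=0011 Δ1=0111 Δ2=0110 Δ3=1100 Δ4=1110 | 4Δ
t=1: Δ0=1110 Δ1=1010 | 1Δ
t=2: Δ0=1010 Δ1=1110 | 1Δ

yes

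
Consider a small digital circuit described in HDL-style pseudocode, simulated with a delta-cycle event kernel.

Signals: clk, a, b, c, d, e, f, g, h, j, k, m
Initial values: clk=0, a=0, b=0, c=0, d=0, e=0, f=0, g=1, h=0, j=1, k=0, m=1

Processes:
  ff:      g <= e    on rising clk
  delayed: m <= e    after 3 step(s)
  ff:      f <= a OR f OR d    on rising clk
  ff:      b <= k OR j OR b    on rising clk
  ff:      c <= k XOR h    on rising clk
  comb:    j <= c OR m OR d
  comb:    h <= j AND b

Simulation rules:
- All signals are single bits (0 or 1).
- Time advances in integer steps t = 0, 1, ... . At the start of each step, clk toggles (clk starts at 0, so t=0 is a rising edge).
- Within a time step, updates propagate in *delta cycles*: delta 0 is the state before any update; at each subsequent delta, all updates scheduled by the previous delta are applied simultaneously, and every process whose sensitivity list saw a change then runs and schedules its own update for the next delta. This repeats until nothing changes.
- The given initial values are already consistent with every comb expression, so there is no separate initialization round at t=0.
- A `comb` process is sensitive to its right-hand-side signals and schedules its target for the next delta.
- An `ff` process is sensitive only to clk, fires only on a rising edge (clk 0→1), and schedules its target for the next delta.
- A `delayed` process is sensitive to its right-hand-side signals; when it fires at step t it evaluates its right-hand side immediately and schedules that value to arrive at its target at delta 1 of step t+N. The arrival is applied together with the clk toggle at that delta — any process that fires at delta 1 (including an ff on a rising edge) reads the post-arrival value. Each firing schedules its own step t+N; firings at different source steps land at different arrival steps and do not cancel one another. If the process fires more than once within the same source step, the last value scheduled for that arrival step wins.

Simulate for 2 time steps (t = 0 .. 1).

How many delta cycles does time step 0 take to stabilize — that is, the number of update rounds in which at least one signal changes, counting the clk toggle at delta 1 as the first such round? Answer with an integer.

t=0 Δ0: b=0 c=0 a=0 e=0 h=0 clk=0 k=0 g=1 m=1 f=0 j=1 d=0
  Δ1: clk:0→1
  Δ2: b:0→1, g:1→0
  Δ3: h:0→1
  (3Δ to stable)
t=1 Δ0: b=1 c=0 a=0 e=0 h=1 clk=1 k=0 g=0 m=1 f=0 j=1 d=0
  Δ1: clk:1→0
  (1Δ to stable)

3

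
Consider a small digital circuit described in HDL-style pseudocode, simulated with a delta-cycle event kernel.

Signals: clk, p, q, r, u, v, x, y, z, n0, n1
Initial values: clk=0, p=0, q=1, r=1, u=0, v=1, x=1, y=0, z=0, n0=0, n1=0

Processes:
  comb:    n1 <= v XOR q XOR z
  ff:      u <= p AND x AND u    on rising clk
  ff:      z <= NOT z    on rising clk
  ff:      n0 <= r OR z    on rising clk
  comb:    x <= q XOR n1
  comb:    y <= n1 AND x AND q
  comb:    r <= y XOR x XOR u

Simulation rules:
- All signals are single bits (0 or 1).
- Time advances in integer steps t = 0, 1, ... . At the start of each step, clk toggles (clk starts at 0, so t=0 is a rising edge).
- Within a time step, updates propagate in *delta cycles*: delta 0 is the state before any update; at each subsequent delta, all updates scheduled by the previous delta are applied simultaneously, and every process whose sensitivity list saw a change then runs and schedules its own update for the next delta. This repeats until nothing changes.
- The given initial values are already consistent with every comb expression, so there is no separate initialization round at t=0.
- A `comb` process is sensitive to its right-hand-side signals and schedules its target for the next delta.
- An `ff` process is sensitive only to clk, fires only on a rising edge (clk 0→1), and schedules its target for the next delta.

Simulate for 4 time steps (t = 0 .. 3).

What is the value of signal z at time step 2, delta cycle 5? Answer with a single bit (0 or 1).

0

t=0 Δ0: clk=0 n0=0 p=0 y=0 v=1 n1=0 q=1 u=0 r=1 x=1 z=0
  Δ1: clk:0→1
  Δ2: n0:0→1, z:0→1
  Δ3: n1:0→1
  Δ4: y:0→1, x:1→0
  Δ5: y:1→0
  Δ6: r:1→0
  (6Δ to stable)
t=1 Δ0: clk=1 n0=1 p=0 y=0 v=1 n1=1 q=1 u=0 r=0 x=0 z=1
  Δ1: clk:1→0
  (1Δ to stable)
t=2 Δ0: clk=0 n0=1 p=0 y=0 v=1 n1=1 q=1 u=0 r=0 x=0 z=1
  Δ1: clk:0→1
  Δ2: z:1→0
  Δ3: n1:1→0
  Δ4: x:0→1
  Δ5: r:0→1
  (5Δ to stable)
t=3 Δ0: clk=1 n0=1 p=0 y=0 v=1 n1=0 q=1 u=0 r=1 x=1 z=0
  Δ1: clk:1→0
  (1Δ to stable)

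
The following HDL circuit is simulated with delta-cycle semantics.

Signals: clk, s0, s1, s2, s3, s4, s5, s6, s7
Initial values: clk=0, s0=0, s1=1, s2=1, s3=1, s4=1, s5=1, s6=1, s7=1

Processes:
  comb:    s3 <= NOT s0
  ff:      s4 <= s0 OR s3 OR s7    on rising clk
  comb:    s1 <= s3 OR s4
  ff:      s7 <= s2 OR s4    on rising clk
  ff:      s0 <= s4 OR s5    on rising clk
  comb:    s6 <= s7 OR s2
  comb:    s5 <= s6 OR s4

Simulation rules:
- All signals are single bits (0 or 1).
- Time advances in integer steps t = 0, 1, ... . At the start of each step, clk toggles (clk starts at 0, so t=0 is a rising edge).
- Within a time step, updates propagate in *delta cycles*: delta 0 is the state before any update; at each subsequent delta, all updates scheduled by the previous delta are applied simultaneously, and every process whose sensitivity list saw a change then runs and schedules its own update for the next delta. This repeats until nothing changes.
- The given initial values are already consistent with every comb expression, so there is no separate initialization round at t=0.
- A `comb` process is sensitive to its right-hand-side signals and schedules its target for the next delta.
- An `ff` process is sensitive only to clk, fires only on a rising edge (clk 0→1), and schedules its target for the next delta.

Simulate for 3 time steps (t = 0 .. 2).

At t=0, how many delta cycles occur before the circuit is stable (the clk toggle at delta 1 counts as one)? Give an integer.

3

t=0 Δ0: s5=1 s1=1 s0=0 s4=1 s2=1 s6=1 s7=1 s3=1 clk=0
  Δ1: clk:0→1
  Δ2: s0:0→1
  Δ3: s3:1→0
  (3Δ to stable)
t=1 Δ0: s5=1 s1=1 s0=1 s4=1 s2=1 s6=1 s7=1 s3=0 clk=1
  Δ1: clk:1→0
  (1Δ to stable)
t=2 Δ0: s5=1 s1=1 s0=1 s4=1 s2=1 s6=1 s7=1 s3=0 clk=0
  Δ1: clk:0→1
  (1Δ to stable)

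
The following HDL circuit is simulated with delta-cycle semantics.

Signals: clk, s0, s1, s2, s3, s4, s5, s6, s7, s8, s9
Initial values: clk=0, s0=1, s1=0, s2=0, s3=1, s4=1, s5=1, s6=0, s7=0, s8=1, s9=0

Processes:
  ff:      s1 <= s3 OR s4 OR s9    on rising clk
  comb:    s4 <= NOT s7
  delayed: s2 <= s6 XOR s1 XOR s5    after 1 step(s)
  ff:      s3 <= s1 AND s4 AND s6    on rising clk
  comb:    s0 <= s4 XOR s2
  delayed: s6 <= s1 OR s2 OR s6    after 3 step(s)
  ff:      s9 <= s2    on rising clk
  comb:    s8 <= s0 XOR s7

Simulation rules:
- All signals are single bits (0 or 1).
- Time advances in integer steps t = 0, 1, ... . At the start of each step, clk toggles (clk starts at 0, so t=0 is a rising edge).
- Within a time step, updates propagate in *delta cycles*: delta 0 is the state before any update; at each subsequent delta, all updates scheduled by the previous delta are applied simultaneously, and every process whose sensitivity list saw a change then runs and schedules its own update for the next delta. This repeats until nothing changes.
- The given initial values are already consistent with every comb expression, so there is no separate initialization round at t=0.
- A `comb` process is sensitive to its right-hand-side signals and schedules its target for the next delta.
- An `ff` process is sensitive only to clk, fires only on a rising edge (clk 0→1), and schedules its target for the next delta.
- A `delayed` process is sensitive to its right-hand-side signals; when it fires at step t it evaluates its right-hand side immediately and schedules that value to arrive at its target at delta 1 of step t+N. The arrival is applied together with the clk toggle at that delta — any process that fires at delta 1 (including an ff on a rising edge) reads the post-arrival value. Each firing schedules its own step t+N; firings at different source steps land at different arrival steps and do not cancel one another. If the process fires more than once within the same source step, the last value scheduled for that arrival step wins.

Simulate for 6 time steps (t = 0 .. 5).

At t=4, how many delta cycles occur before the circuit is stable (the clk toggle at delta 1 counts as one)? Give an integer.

3

t=0 Δ0: s0=1 s6=0 s2=0 s1=0 clk=0 s7=0 s8=1 s3=1 s9=0 s4=1 s5=1
  Δ1: clk:0→1
  Δ2: s1:0→1, s3:1→0
  (2Δ to stable)
t=1 Δ0: s0=1 s6=0 s2=0 s1=1 clk=1 s7=0 s8=1 s3=0 s9=0 s4=1 s5=1
  Δ1: clk:1→0
  (1Δ to stable)
t=2 Δ0: s0=1 s6=0 s2=0 s1=1 clk=0 s7=0 s8=1 s3=0 s9=0 s4=1 s5=1
  Δ1: clk:0→1
  (1Δ to stable)
t=3 Δ0: s0=1 s6=0 s2=0 s1=1 clk=1 s7=0 s8=1 s3=0 s9=0 s4=1 s5=1
  Δ1: s6:0→1, clk:1→0
  (1Δ to stable)
t=4 Δ0: s0=1 s6=1 s2=0 s1=1 clk=0 s7=0 s8=1 s3=0 s9=0 s4=1 s5=1
  Δ1: s2:0→1, clk:0→1
  Δ2: s0:1→0, s3:0→1, s9:0→1
  Δ3: s8:1→0
  (3Δ to stable)
t=5 Δ0: s0=0 s6=1 s2=1 s1=1 clk=1 s7=0 s8=0 s3=1 s9=1 s4=1 s5=1
  Δ1: clk:1→0
  (1Δ to stable)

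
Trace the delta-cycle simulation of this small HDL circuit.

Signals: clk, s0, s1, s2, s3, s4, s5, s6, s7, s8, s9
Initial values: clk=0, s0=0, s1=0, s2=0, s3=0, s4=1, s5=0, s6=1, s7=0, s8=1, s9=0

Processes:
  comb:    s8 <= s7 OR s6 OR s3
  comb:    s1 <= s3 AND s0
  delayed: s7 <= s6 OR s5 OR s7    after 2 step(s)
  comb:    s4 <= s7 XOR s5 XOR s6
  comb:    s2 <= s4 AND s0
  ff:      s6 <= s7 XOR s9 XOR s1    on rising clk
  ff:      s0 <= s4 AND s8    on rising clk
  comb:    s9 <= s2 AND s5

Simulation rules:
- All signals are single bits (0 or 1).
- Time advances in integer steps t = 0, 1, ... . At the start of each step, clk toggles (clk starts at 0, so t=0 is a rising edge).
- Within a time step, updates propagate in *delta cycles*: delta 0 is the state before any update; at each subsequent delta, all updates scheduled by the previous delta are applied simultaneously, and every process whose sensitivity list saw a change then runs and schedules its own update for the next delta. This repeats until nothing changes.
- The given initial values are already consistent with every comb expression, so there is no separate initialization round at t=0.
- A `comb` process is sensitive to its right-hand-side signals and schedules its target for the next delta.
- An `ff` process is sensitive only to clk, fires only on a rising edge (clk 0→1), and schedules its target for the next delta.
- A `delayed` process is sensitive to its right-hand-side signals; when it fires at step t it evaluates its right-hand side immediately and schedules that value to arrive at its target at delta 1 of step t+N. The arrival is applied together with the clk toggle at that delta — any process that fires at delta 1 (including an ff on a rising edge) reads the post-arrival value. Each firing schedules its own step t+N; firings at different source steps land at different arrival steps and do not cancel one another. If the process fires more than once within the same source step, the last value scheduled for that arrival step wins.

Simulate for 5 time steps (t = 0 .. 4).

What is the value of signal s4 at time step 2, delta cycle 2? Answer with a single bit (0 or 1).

0

t0.Δ0 s0=0 s2=0 s3=0 clk=0 s9=0 s6=1 s8=1 s4=1 s7=0 s1=0 s5=0
t0.Δ1 s0=0 s2=0 s3=0 clk=1 s9=0 s6=1 s8=1 s4=1 s7=0 s1=0 s5=0
t0.Δ2 s0=1 s2=0 s3=0 clk=1 s9=0 s6=0 s8=1 s4=1 s7=0 s1=0 s5=0
t0.Δ3 s0=1 s2=1 s3=0 clk=1 s9=0 s6=0 s8=0 s4=0 s7=0 s1=0 s5=0
t0.Δ4 s0=1 s2=0 s3=0 clk=1 s9=0 s6=0 s8=0 s4=0 s7=0 s1=0 s5=0
t1.Δ0 s0=1 s2=0 s3=0 clk=1 s9=0 s6=0 s8=0 s4=0 s7=0 s1=0 s5=0
t1.Δ1 s0=1 s2=0 s3=0 clk=0 s9=0 s6=0 s8=0 s4=0 s7=0 s1=0 s5=0
t2.Δ0 s0=1 s2=0 s3=0 clk=0 s9=0 s6=0 s8=0 s4=0 s7=0 s1=0 s5=0
t2.Δ1 s0=1 s2=0 s3=0 clk=1 s9=0 s6=0 s8=0 s4=0 s7=0 s1=0 s5=0
t2.Δ2 s0=0 s2=0 s3=0 clk=1 s9=0 s6=0 s8=0 s4=0 s7=0 s1=0 s5=0
t3.Δ0 s0=0 s2=0 s3=0 clk=1 s9=0 s6=0 s8=0 s4=0 s7=0 s1=0 s5=0
t3.Δ1 s0=0 s2=0 s3=0 clk=0 s9=0 s6=0 s8=0 s4=0 s7=0 s1=0 s5=0
t4.Δ0 s0=0 s2=0 s3=0 clk=0 s9=0 s6=0 s8=0 s4=0 s7=0 s1=0 s5=0
t4.Δ1 s0=0 s2=0 s3=0 clk=1 s9=0 s6=0 s8=0 s4=0 s7=0 s1=0 s5=0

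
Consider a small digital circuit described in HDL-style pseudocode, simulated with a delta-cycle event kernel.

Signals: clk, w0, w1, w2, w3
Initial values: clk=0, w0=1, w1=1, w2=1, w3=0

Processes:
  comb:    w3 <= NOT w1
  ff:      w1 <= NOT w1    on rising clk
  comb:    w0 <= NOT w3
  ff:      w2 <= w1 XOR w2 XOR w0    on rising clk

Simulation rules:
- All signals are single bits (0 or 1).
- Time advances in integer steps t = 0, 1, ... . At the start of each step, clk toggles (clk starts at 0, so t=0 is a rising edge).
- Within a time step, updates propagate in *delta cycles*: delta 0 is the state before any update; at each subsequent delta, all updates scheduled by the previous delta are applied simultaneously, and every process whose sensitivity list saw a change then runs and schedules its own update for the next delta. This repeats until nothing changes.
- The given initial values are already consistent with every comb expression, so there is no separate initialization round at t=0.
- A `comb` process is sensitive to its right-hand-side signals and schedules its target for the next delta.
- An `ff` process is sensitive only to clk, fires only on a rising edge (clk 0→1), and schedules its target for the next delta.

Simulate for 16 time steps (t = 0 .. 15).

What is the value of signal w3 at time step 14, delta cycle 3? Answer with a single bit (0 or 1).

0

t=0 Δ0: w0=1 w2=1 clk=0 w1=1 w3=0
  Δ1: clk:0→1
  Δ2: w1:1→0
  Δ3: w3:0→1
  Δ4: w0:1→0
  (4Δ to stable)
t=1 Δ0: w0=0 w2=1 clk=1 w1=0 w3=1
  Δ1: clk:1→0
  (1Δ to stable)
t=2 Δ0: w0=0 w2=1 clk=0 w1=0 w3=1
  Δ1: clk:0→1
  Δ2: w1:0→1
  Δ3: w3:1→0
  Δ4: w0:0→1
  (4Δ to stable)
t=3 Δ0: w0=1 w2=1 clk=1 w1=1 w3=0
  Δ1: clk:1→0
  (1Δ to stable)
t=4 Δ0: w0=1 w2=1 clk=0 w1=1 w3=0
  Δ1: clk:0→1
  Δ2: w1:1→0
  Δ3: w3:0→1
  Δ4: w0:1→0
  (4Δ to stable)
t=5 Δ0: w0=0 w2=1 clk=1 w1=0 w3=1
  Δ1: clk:1→0
  (1Δ to stable)
t=6 Δ0: w0=0 w2=1 clk=0 w1=0 w3=1
  Δ1: clk:0→1
  Δ2: w1:0→1
  Δ3: w3:1→0
  Δ4: w0:0→1
  (4Δ to stable)
t=7 Δ0: w0=1 w2=1 clk=1 w1=1 w3=0
  Δ1: clk:1→0
  (1Δ to stable)
t=8 Δ0: w0=1 w2=1 clk=0 w1=1 w3=0
  Δ1: clk:0→1
  Δ2: w1:1→0
  Δ3: w3:0→1
  Δ4: w0:1→0
  (4Δ to stable)
t=9 Δ0: w0=0 w2=1 clk=1 w1=0 w3=1
  Δ1: clk:1→0
  (1Δ to stable)
t=10 Δ0: w0=0 w2=1 clk=0 w1=0 w3=1
  Δ1: clk:0→1
  Δ2: w1:0→1
  Δ3: w3:1→0
  Δ4: w0:0→1
  (4Δ to stable)
t=11 Δ0: w0=1 w2=1 clk=1 w1=1 w3=0
  Δ1: clk:1→0
  (1Δ to stable)
t=12 Δ0: w0=1 w2=1 clk=0 w1=1 w3=0
  Δ1: clk:0→1
  Δ2: w1:1→0
  Δ3: w3:0→1
  Δ4: w0:1→0
  (4Δ to stable)
t=13 Δ0: w0=0 w2=1 clk=1 w1=0 w3=1
  Δ1: clk:1→0
  (1Δ to stable)
t=14 Δ0: w0=0 w2=1 clk=0 w1=0 w3=1
  Δ1: clk:0→1
  Δ2: w1:0→1
  Δ3: w3:1→0
  Δ4: w0:0→1
  (4Δ to stable)
t=15 Δ0: w0=1 w2=1 clk=1 w1=1 w3=0
  Δ1: clk:1→0
  (1Δ to stable)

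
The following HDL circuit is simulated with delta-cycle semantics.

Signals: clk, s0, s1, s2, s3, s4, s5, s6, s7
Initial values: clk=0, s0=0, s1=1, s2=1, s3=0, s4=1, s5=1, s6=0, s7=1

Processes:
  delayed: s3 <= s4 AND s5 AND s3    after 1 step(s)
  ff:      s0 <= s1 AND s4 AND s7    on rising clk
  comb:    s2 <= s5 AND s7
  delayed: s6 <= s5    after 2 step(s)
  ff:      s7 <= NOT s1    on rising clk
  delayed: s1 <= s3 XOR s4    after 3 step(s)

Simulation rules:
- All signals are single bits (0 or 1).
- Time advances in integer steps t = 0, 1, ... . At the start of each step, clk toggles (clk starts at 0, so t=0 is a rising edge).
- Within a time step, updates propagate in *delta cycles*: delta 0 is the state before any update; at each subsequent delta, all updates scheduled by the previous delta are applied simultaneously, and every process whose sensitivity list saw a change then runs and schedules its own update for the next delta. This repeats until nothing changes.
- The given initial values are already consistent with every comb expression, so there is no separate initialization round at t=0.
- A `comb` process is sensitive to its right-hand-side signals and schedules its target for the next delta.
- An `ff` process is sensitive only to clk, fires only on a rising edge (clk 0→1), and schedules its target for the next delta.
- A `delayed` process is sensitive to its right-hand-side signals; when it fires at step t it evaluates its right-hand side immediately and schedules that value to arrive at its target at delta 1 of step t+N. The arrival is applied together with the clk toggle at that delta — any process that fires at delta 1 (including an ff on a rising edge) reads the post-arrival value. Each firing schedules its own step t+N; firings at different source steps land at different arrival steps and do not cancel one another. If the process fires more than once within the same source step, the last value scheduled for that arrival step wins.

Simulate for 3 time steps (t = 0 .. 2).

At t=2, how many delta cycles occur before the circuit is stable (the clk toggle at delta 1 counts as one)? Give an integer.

2

[bits: s5,s7,s1,clk,s2,s3,s4,s6,s0]
t=0: Δ0=111010100 Δ1=111110100 Δ2=101110101 Δ3=101100101 | 3Δ
t=1: Δ0=101100101 Δ1=101000101 | 1Δ
t=2: Δ0=101000101 Δ1=101100101 Δ2=101100100 | 2Δ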